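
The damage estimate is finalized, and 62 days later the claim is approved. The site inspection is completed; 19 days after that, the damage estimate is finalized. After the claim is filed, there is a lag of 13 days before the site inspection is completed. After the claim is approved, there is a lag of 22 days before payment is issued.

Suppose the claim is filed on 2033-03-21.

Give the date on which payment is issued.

The claim is filed: Mar 21, 2033.
The site inspection is completed: Mar 21, 2033 + 13 days = Apr 3, 2033.
The damage estimate is finalized: Apr 3, 2033 + 19 days = Apr 22, 2033.
The claim is approved: Apr 22, 2033 + 62 days = Jun 23, 2033.
Payment is issued: Jun 23, 2033 + 22 days = Jul 15, 2033.

2033-07-15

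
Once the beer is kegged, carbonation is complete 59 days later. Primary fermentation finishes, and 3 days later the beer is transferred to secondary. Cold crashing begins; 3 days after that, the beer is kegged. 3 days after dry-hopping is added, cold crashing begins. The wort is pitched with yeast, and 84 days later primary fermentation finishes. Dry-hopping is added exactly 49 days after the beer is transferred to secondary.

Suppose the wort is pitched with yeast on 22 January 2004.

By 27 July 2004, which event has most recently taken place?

The wort is pitched with yeast: Jan 22, 2004.
Primary fermentation finishes: Jan 22, 2004 + 84 days = Apr 15, 2004.
The beer is transferred to secondary: Apr 15, 2004 + 3 days = Apr 18, 2004.
Dry-hopping is added: Apr 18, 2004 + 49 days = Jun 6, 2004.
Cold crashing begins: Jun 6, 2004 + 3 days = Jun 9, 2004.
The beer is kegged: Jun 9, 2004 + 3 days = Jun 12, 2004.
Carbonation is complete: Jun 12, 2004 + 59 days = Aug 10, 2004.
Jul 27, 2004 falls between when the beer is kegged (Jun 12, 2004) and when carbonation is complete (Aug 10, 2004).

The beer is kegged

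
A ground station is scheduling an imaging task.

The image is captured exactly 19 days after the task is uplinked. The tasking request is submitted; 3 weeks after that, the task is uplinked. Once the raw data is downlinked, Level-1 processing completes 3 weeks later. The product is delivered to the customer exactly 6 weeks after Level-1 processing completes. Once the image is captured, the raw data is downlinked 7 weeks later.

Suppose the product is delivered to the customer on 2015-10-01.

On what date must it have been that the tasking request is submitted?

The product is delivered to the customer: Oct 1, 2015.
Level-1 processing completes: Oct 1, 2015 − 6 weeks = Aug 20, 2015.
The raw data is downlinked: Aug 20, 2015 − 3 weeks = Jul 30, 2015.
The image is captured: Jul 30, 2015 − 7 weeks = Jun 11, 2015.
The task is uplinked: Jun 11, 2015 − 19 days = May 23, 2015.
The tasking request is submitted: May 23, 2015 − 3 weeks = May 2, 2015.

2015-05-02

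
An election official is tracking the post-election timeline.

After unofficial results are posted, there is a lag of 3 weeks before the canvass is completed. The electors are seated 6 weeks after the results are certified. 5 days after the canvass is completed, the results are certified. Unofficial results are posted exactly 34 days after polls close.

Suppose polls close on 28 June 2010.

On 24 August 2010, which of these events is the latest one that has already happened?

Polls close: Jun 28, 2010.
Unofficial results are posted: Jun 28, 2010 + 34 days = Aug 1, 2010.
The canvass is completed: Aug 1, 2010 + 3 weeks = Aug 22, 2010.
The results are certified: Aug 22, 2010 + 5 days = Aug 27, 2010.
The electors are seated: Aug 27, 2010 + 6 weeks = Oct 8, 2010.
Aug 24, 2010 falls between when the canvass is completed (Aug 22, 2010) and when the results are certified (Aug 27, 2010).

The canvass is completed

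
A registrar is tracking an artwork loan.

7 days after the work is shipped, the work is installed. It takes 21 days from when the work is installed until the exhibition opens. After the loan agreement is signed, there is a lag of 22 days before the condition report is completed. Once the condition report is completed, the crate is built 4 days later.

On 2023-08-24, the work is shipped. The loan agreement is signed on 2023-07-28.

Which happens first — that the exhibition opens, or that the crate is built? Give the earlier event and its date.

The crate is built — 2023-08-23

The work is shipped: Aug 24, 2023.
The work is installed: Aug 24, 2023 + 7 days = Aug 31, 2023.
The exhibition opens: Aug 31, 2023 + 21 days = Sep 21, 2023.
The loan agreement is signed: Jul 28, 2023.
The condition report is completed: Jul 28, 2023 + 22 days = Aug 19, 2023.
The crate is built: Aug 19, 2023 + 4 days = Aug 23, 2023.
Comparing: the exhibition opens on Sep 21, 2023 vs the crate is built on Aug 23, 2023. Earlier: the crate is built.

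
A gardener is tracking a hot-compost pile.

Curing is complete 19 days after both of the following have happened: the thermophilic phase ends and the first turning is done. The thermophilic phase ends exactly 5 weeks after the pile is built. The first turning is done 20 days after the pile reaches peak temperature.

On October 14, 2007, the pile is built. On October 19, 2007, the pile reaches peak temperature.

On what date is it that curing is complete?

December 7, 2007

The pile is built: Oct 14, 2007.
The thermophilic phase ends: Oct 14, 2007 + 5 weeks = Nov 18, 2007.
The pile reaches peak temperature: Oct 19, 2007.
The first turning is done: Oct 19, 2007 + 20 days = Nov 8, 2007.
Both prerequisites met — the thermophilic phase ends (Nov 18, 2007), the first turning is done (Nov 8, 2007); the later is Nov 18, 2007.
Curing is complete: Nov 18, 2007 + 19 days = Dec 7, 2007.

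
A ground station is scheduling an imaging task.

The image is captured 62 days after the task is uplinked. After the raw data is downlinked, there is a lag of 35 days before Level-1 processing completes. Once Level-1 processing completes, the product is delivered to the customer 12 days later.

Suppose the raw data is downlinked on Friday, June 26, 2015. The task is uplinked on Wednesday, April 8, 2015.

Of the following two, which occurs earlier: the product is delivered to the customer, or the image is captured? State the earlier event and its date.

The image is captured — Tuesday, June 9, 2015

The raw data is downlinked: Jun 26, 2015.
Level-1 processing completes: Jun 26, 2015 + 35 days = Jul 31, 2015.
The product is delivered to the customer: Jul 31, 2015 + 12 days = Aug 12, 2015.
The task is uplinked: Apr 8, 2015.
The image is captured: Apr 8, 2015 + 62 days = Jun 9, 2015.
Comparing: the product is delivered to the customer on Aug 12, 2015 vs the image is captured on Jun 9, 2015. Earlier: the image is captured.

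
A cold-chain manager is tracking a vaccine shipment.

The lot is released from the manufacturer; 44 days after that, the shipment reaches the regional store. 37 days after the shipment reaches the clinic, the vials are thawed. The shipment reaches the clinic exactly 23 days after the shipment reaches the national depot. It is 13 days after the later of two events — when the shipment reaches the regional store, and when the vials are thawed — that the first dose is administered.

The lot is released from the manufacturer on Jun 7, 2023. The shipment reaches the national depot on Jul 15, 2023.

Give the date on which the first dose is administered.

Sep 26, 2023

The lot is released from the manufacturer: Jun 7, 2023.
The shipment reaches the regional store: Jun 7, 2023 + 44 days = Jul 21, 2023.
The shipment reaches the national depot: Jul 15, 2023.
The shipment reaches the clinic: Jul 15, 2023 + 23 days = Aug 7, 2023.
The vials are thawed: Aug 7, 2023 + 37 days = Sep 13, 2023.
Both prerequisites met — the shipment reaches the regional store (Jul 21, 2023), the vials are thawed (Sep 13, 2023); the later is Sep 13, 2023.
The first dose is administered: Sep 13, 2023 + 13 days = Sep 26, 2023.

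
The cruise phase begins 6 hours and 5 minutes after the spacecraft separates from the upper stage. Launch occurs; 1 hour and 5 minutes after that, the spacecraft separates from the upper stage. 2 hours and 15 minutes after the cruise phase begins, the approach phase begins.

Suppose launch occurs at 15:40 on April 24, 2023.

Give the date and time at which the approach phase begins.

01:05 on April 25, 2023

Launch occurs: 15:40 Apr 24, 2023.
The spacecraft separates from the upper stage: 15:40 Apr 24, 2023 + 1h05m = 16:45 Apr 24, 2023.
The cruise phase begins: 16:45 Apr 24, 2023 + 6h05m = 22:50 Apr 24, 2023.
The approach phase begins: 22:50 Apr 24, 2023 + 2h15m = 01:05 Apr 25, 2023.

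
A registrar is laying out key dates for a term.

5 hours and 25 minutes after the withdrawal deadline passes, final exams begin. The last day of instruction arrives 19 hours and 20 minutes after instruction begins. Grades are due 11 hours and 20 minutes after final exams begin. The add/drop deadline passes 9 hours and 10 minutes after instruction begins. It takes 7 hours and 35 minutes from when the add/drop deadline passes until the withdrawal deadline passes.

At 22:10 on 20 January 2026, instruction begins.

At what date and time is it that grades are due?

07:40 on 22 January 2026

Instruction begins: 22:10 Jan 20, 2026.
The add/drop deadline passes: 22:10 Jan 20, 2026 + 9h10m = 07:20 Jan 21, 2026.
The withdrawal deadline passes: 07:20 Jan 21, 2026 + 7h35m = 14:55 Jan 21, 2026.
Final exams begin: 14:55 Jan 21, 2026 + 5h25m = 20:20 Jan 21, 2026.
Grades are due: 20:20 Jan 21, 2026 + 11h20m = 07:40 Jan 22, 2026.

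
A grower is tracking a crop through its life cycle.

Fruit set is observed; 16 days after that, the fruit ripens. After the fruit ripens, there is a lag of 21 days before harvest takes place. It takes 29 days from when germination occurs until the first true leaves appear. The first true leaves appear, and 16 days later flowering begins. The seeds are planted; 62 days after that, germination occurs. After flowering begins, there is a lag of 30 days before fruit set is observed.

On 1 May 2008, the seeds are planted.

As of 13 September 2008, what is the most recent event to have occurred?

The seeds are planted: May 1, 2008.
Germination occurs: May 1, 2008 + 62 days = Jul 2, 2008.
The first true leaves appear: Jul 2, 2008 + 29 days = Jul 31, 2008.
Flowering begins: Jul 31, 2008 + 16 days = Aug 16, 2008.
Fruit set is observed: Aug 16, 2008 + 30 days = Sep 15, 2008.
The fruit ripens: Sep 15, 2008 + 16 days = Oct 1, 2008.
Harvest takes place: Oct 1, 2008 + 21 days = Oct 22, 2008.
Sep 13, 2008 falls between when flowering begins (Aug 16, 2008) and when fruit set is observed (Sep 15, 2008).

Flowering begins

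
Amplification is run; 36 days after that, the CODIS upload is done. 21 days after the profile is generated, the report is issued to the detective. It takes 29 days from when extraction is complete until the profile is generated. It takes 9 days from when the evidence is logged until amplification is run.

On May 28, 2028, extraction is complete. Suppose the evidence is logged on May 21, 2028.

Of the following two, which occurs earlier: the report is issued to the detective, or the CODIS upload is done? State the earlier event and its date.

Extraction is complete: May 28, 2028.
The profile is generated: May 28, 2028 + 29 days = Jun 26, 2028.
The report is issued to the detective: Jun 26, 2028 + 21 days = Jul 17, 2028.
The evidence is logged: May 21, 2028.
Amplification is run: May 21, 2028 + 9 days = May 30, 2028.
The CODIS upload is done: May 30, 2028 + 36 days = Jul 5, 2028.
Comparing: the report is issued to the detective on Jul 17, 2028 vs the CODIS upload is done on Jul 5, 2028. Earlier: the CODIS upload is done.

The CODIS upload is done — July 5, 2028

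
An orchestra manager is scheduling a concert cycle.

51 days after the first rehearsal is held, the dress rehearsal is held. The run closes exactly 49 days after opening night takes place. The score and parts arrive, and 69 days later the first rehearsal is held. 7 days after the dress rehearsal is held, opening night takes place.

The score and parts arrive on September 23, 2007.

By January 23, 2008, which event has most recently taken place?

The score and parts arrive: Sep 23, 2007.
The first rehearsal is held: Sep 23, 2007 + 69 days = Dec 1, 2007.
The dress rehearsal is held: Dec 1, 2007 + 51 days = Jan 21, 2008.
Opening night takes place: Jan 21, 2008 + 7 days = Jan 28, 2008.
The run closes: Jan 28, 2008 + 49 days = Mar 17, 2008.
Jan 23, 2008 falls between when the dress rehearsal is held (Jan 21, 2008) and when opening night takes place (Jan 28, 2008).

The dress rehearsal is held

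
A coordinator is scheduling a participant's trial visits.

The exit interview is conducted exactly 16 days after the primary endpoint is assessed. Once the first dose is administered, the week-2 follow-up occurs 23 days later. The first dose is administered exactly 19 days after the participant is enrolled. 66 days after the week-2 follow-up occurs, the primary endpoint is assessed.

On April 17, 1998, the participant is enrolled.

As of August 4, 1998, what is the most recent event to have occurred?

The participant is enrolled: Apr 17, 1998.
The first dose is administered: Apr 17, 1998 + 19 days = May 6, 1998.
The week-2 follow-up occurs: May 6, 1998 + 23 days = May 29, 1998.
The primary endpoint is assessed: May 29, 1998 + 66 days = Aug 3, 1998.
The exit interview is conducted: Aug 3, 1998 + 16 days = Aug 19, 1998.
Aug 4, 1998 falls between when the primary endpoint is assessed (Aug 3, 1998) and when the exit interview is conducted (Aug 19, 1998).

The primary endpoint is assessed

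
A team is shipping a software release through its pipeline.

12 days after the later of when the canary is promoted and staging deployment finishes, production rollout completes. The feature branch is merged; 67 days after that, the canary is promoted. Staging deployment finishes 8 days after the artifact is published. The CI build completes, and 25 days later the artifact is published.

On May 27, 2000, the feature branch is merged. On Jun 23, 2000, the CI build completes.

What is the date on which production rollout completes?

The feature branch is merged: May 27, 2000.
The canary is promoted: May 27, 2000 + 67 days = Aug 2, 2000.
The CI build completes: Jun 23, 2000.
The artifact is published: Jun 23, 2000 + 25 days = Jul 18, 2000.
Staging deployment finishes: Jul 18, 2000 + 8 days = Jul 26, 2000.
Both prerequisites met — the canary is promoted (Aug 2, 2000), staging deployment finishes (Jul 26, 2000); the later is Aug 2, 2000.
Production rollout completes: Aug 2, 2000 + 12 days = Aug 14, 2000.

Aug 14, 2000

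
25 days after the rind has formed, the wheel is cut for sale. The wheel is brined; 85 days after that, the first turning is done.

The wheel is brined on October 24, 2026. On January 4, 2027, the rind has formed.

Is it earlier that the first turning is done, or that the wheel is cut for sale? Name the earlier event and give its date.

The first turning is done — January 17, 2027

The wheel is brined: Oct 24, 2026.
The first turning is done: Oct 24, 2026 + 85 days = Jan 17, 2027.
The rind has formed: Jan 4, 2027.
The wheel is cut for sale: Jan 4, 2027 + 25 days = Jan 29, 2027.
Comparing: the first turning is done on Jan 17, 2027 vs the wheel is cut for sale on Jan 29, 2027. Earlier: the first turning is done.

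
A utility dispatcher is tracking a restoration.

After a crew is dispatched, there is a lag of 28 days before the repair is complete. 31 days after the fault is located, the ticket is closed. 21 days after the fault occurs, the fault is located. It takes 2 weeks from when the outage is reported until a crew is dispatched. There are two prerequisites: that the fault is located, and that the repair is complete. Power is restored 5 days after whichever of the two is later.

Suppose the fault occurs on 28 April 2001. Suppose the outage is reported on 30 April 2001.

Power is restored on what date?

16 June 2001

The fault occurs: Apr 28, 2001.
The fault is located: Apr 28, 2001 + 21 days = May 19, 2001.
The outage is reported: Apr 30, 2001.
A crew is dispatched: Apr 30, 2001 + 2 weeks = May 14, 2001.
The repair is complete: May 14, 2001 + 28 days = Jun 11, 2001.
Both prerequisites met — the fault is located (May 19, 2001), the repair is complete (Jun 11, 2001); the later is Jun 11, 2001.
Power is restored: Jun 11, 2001 + 5 days = Jun 16, 2001.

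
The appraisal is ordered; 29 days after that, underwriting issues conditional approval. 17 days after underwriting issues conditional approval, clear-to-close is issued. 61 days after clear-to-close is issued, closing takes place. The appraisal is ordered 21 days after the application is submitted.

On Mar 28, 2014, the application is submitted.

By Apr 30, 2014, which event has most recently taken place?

The appraisal is ordered

The application is submitted: Mar 28, 2014.
The appraisal is ordered: Mar 28, 2014 + 21 days = Apr 18, 2014.
Underwriting issues conditional approval: Apr 18, 2014 + 29 days = May 17, 2014.
Clear-to-close is issued: May 17, 2014 + 17 days = Jun 3, 2014.
Closing takes place: Jun 3, 2014 + 61 days = Aug 3, 2014.
Apr 30, 2014 falls between when the appraisal is ordered (Apr 18, 2014) and when underwriting issues conditional approval (May 17, 2014).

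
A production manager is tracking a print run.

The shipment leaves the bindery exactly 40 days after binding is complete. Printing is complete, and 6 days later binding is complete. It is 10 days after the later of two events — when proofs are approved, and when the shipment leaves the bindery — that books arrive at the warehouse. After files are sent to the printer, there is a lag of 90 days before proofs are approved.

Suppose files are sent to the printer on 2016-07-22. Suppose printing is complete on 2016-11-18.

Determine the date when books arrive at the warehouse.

2017-01-13

Files are sent to the printer: Jul 22, 2016.
Proofs are approved: Jul 22, 2016 + 90 days = Oct 20, 2016.
Printing is complete: Nov 18, 2016.
Binding is complete: Nov 18, 2016 + 6 days = Nov 24, 2016.
The shipment leaves the bindery: Nov 24, 2016 + 40 days = Jan 3, 2017.
Both prerequisites met — proofs are approved (Oct 20, 2016), the shipment leaves the bindery (Jan 3, 2017); the later is Jan 3, 2017.
Books arrive at the warehouse: Jan 3, 2017 + 10 days = Jan 13, 2017.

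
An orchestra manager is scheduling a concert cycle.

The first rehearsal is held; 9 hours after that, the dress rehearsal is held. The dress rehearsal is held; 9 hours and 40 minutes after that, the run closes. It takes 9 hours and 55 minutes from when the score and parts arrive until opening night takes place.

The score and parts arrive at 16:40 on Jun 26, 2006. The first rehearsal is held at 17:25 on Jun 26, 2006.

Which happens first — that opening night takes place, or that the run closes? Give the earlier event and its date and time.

The score and parts arrive: 16:40 Jun 26, 2006.
Opening night takes place: 16:40 Jun 26, 2006 + 9h55m = 02:35 Jun 27, 2006.
The first rehearsal is held: 17:25 Jun 26, 2006.
The dress rehearsal is held: 17:25 Jun 26, 2006 + 9h = 02:25 Jun 27, 2006.
The run closes: 02:25 Jun 27, 2006 + 9h40m = 12:05 Jun 27, 2006.
Comparing: opening night takes place at 02:35 Jun 27, 2006 vs the run closes at 12:05 Jun 27, 2006. Earlier: opening night takes place.

Opening night takes place — 02:35 on Jun 27, 2006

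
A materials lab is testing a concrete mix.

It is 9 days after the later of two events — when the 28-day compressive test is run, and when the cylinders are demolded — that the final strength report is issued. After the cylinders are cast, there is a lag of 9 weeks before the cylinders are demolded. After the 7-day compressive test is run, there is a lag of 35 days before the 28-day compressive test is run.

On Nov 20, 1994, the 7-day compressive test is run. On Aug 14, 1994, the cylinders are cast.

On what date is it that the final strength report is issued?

Jan 3, 1995

The 7-day compressive test is run: Nov 20, 1994.
The 28-day compressive test is run: Nov 20, 1994 + 35 days = Dec 25, 1994.
The cylinders are cast: Aug 14, 1994.
The cylinders are demolded: Aug 14, 1994 + 9 weeks = Oct 16, 1994.
Both prerequisites met — the 28-day compressive test is run (Dec 25, 1994), the cylinders are demolded (Oct 16, 1994); the later is Dec 25, 1994.
The final strength report is issued: Dec 25, 1994 + 9 days = Jan 3, 1995.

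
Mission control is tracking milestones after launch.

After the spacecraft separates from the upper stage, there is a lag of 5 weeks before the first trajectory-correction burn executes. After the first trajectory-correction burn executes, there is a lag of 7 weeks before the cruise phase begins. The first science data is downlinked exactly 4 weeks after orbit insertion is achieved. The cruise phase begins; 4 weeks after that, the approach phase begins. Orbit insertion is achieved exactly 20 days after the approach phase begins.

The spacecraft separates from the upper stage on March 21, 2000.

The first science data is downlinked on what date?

August 28, 2000

The spacecraft separates from the upper stage: Mar 21, 2000.
The first trajectory-correction burn executes: Mar 21, 2000 + 5 weeks = Apr 25, 2000.
The cruise phase begins: Apr 25, 2000 + 7 weeks = Jun 13, 2000.
The approach phase begins: Jun 13, 2000 + 4 weeks = Jul 11, 2000.
Orbit insertion is achieved: Jul 11, 2000 + 20 days = Jul 31, 2000.
The first science data is downlinked: Jul 31, 2000 + 4 weeks = Aug 28, 2000.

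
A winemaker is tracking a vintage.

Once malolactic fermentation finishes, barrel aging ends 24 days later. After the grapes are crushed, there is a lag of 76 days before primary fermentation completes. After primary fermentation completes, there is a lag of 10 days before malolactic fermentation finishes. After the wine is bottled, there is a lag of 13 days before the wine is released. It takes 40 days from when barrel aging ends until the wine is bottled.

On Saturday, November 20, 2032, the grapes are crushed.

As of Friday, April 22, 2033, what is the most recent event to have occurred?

The wine is bottled

The grapes are crushed: Nov 20, 2032.
Primary fermentation completes: Nov 20, 2032 + 76 days = Feb 4, 2033.
Malolactic fermentation finishes: Feb 4, 2033 + 10 days = Feb 14, 2033.
Barrel aging ends: Feb 14, 2033 + 24 days = Mar 10, 2033.
The wine is bottled: Mar 10, 2033 + 40 days = Apr 19, 2033.
The wine is released: Apr 19, 2033 + 13 days = May 2, 2033.
Apr 22, 2033 falls between when the wine is bottled (Apr 19, 2033) and when the wine is released (May 2, 2033).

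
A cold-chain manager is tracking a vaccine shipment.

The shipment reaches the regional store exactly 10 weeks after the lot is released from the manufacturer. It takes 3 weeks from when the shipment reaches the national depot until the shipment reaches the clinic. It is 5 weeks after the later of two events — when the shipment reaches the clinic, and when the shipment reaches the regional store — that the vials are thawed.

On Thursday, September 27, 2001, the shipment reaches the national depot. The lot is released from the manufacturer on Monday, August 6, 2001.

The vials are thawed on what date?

The shipment reaches the national depot: Sep 27, 2001.
The shipment reaches the clinic: Sep 27, 2001 + 3 weeks = Oct 18, 2001.
The lot is released from the manufacturer: Aug 6, 2001.
The shipment reaches the regional store: Aug 6, 2001 + 10 weeks = Oct 15, 2001.
Both prerequisites met — the shipment reaches the clinic (Oct 18, 2001), the shipment reaches the regional store (Oct 15, 2001); the later is Oct 18, 2001.
The vials are thawed: Oct 18, 2001 + 5 weeks = Nov 22, 2001.

Thursday, November 22, 2001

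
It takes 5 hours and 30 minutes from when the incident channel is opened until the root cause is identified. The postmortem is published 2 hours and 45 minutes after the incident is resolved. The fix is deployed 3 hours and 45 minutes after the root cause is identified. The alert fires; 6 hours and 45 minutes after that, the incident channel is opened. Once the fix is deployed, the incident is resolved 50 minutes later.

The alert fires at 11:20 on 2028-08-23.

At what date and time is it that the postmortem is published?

The alert fires: 11:20 Aug 23, 2028.
The incident channel is opened: 11:20 Aug 23, 2028 + 6h45m = 18:05 Aug 23, 2028.
The root cause is identified: 18:05 Aug 23, 2028 + 5h30m = 23:35 Aug 23, 2028.
The fix is deployed: 23:35 Aug 23, 2028 + 3h45m = 03:20 Aug 24, 2028.
The incident is resolved: 03:20 Aug 24, 2028 + 50m = 04:10 Aug 24, 2028.
The postmortem is published: 04:10 Aug 24, 2028 + 2h45m = 06:55 Aug 24, 2028.

06:55 on 2028-08-24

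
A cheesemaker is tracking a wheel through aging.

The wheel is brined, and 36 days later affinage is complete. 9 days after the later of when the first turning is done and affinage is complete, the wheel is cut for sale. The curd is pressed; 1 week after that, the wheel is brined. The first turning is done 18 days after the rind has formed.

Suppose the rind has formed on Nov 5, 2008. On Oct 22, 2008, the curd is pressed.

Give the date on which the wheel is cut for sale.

The rind has formed: Nov 5, 2008.
The first turning is done: Nov 5, 2008 + 18 days = Nov 23, 2008.
The curd is pressed: Oct 22, 2008.
The wheel is brined: Oct 22, 2008 + 1 week = Oct 29, 2008.
Affinage is complete: Oct 29, 2008 + 36 days = Dec 4, 2008.
Both prerequisites met — the first turning is done (Nov 23, 2008), affinage is complete (Dec 4, 2008); the later is Dec 4, 2008.
The wheel is cut for sale: Dec 4, 2008 + 9 days = Dec 13, 2008.

Dec 13, 2008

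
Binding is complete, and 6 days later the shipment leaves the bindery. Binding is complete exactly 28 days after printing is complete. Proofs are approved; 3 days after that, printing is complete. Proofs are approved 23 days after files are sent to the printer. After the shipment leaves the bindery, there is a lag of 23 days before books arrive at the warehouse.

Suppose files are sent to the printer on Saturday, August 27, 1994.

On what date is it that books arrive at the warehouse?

Files are sent to the printer: Aug 27, 1994.
Proofs are approved: Aug 27, 1994 + 23 days = Sep 19, 1994.
Printing is complete: Sep 19, 1994 + 3 days = Sep 22, 1994.
Binding is complete: Sep 22, 1994 + 28 days = Oct 20, 1994.
The shipment leaves the bindery: Oct 20, 1994 + 6 days = Oct 26, 1994.
Books arrive at the warehouse: Oct 26, 1994 + 23 days = Nov 18, 1994.

Friday, November 18, 1994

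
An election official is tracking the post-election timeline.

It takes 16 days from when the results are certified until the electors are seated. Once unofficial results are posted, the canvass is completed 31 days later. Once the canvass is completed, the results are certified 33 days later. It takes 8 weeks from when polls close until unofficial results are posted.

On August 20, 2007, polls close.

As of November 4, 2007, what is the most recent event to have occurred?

Polls close: Aug 20, 2007.
Unofficial results are posted: Aug 20, 2007 + 8 weeks = Oct 15, 2007.
The canvass is completed: Oct 15, 2007 + 31 days = Nov 15, 2007.
The results are certified: Nov 15, 2007 + 33 days = Dec 18, 2007.
The electors are seated: Dec 18, 2007 + 16 days = Jan 3, 2008.
Nov 4, 2007 falls between when unofficial results are posted (Oct 15, 2007) and when the canvass is completed (Nov 15, 2007).

Unofficial results are posted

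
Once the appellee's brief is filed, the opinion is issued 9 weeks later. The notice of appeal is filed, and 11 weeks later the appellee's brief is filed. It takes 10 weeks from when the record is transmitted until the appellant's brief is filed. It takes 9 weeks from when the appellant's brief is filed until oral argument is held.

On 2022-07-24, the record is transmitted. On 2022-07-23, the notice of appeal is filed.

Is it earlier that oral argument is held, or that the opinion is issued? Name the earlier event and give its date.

The record is transmitted: Jul 24, 2022.
The appellant's brief is filed: Jul 24, 2022 + 10 weeks = Oct 2, 2022.
Oral argument is held: Oct 2, 2022 + 9 weeks = Dec 4, 2022.
The notice of appeal is filed: Jul 23, 2022.
The appellee's brief is filed: Jul 23, 2022 + 11 weeks = Oct 8, 2022.
The opinion is issued: Oct 8, 2022 + 9 weeks = Dec 10, 2022.
Comparing: oral argument is held on Dec 4, 2022 vs the opinion is issued on Dec 10, 2022. Earlier: oral argument is held.

Oral argument is held — 2022-12-04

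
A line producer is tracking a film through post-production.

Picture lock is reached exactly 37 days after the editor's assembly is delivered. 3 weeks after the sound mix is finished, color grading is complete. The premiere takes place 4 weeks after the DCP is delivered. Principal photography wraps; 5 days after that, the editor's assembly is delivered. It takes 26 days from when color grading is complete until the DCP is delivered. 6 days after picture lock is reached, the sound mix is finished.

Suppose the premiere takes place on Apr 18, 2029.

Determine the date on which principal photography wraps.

The premiere takes place: Apr 18, 2029.
The DCP is delivered: Apr 18, 2029 − 4 weeks = Mar 21, 2029.
Color grading is complete: Mar 21, 2029 − 26 days = Feb 23, 2029.
The sound mix is finished: Feb 23, 2029 − 3 weeks = Feb 2, 2029.
Picture lock is reached: Feb 2, 2029 − 6 days = Jan 27, 2029.
The editor's assembly is delivered: Jan 27, 2029 − 37 days = Dec 21, 2028.
Principal photography wraps: Dec 21, 2028 − 5 days = Dec 16, 2028.

Dec 16, 2028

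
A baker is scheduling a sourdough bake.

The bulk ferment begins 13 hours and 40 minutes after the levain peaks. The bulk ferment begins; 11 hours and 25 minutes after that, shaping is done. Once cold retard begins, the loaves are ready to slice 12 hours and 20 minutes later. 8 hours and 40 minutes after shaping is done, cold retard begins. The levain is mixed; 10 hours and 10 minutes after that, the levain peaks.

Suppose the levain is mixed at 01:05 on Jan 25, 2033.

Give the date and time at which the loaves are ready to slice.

09:20 on Jan 27, 2033

The levain is mixed: 01:05 Jan 25, 2033.
The levain peaks: 01:05 Jan 25, 2033 + 10h10m = 11:15 Jan 25, 2033.
The bulk ferment begins: 11:15 Jan 25, 2033 + 13h40m = 00:55 Jan 26, 2033.
Shaping is done: 00:55 Jan 26, 2033 + 11h25m = 12:20 Jan 26, 2033.
Cold retard begins: 12:20 Jan 26, 2033 + 8h40m = 21:00 Jan 26, 2033.
The loaves are ready to slice: 21:00 Jan 26, 2033 + 12h20m = 09:20 Jan 27, 2033.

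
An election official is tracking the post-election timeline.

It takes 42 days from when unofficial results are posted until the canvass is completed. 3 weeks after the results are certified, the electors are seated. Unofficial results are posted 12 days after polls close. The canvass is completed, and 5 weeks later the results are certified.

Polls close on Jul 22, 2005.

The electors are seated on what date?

Nov 9, 2005

Polls close: Jul 22, 2005.
Unofficial results are posted: Jul 22, 2005 + 12 days = Aug 3, 2005.
The canvass is completed: Aug 3, 2005 + 42 days = Sep 14, 2005.
The results are certified: Sep 14, 2005 + 5 weeks = Oct 19, 2005.
The electors are seated: Oct 19, 2005 + 3 weeks = Nov 9, 2005.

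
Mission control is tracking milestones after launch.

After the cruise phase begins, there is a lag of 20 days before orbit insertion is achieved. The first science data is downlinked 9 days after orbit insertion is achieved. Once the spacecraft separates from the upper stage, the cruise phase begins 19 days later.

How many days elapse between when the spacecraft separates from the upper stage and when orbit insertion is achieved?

39 days

Causal path: the spacecraft separates from the upper stage → the cruise phase begins → orbit insertion is achieved.
Total delay along the path: 19 + 20 = 39 days.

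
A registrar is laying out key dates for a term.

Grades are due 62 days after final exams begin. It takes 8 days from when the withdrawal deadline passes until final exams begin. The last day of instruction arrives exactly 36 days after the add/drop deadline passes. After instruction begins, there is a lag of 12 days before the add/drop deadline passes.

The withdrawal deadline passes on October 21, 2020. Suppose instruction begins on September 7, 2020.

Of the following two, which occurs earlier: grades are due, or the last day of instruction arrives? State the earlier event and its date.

The last day of instruction arrives — October 25, 2020

The withdrawal deadline passes: Oct 21, 2020.
Final exams begin: Oct 21, 2020 + 8 days = Oct 29, 2020.
Grades are due: Oct 29, 2020 + 62 days = Dec 30, 2020.
Instruction begins: Sep 7, 2020.
The add/drop deadline passes: Sep 7, 2020 + 12 days = Sep 19, 2020.
The last day of instruction arrives: Sep 19, 2020 + 36 days = Oct 25, 2020.
Comparing: grades are due on Dec 30, 2020 vs the last day of instruction arrives on Oct 25, 2020. Earlier: the last day of instruction arrives.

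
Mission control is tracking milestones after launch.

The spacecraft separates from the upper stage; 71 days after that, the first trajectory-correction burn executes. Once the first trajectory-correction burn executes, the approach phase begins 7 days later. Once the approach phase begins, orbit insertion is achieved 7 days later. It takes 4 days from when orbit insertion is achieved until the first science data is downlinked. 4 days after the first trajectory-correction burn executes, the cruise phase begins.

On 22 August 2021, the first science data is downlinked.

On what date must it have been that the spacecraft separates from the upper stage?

25 May 2021

The first science data is downlinked: Aug 22, 2021.
Orbit insertion is achieved: Aug 22, 2021 − 4 days = Aug 18, 2021.
The approach phase begins: Aug 18, 2021 − 7 days = Aug 11, 2021.
The first trajectory-correction burn executes: Aug 11, 2021 − 7 days = Aug 4, 2021.
The spacecraft separates from the upper stage: Aug 4, 2021 − 71 days = May 25, 2021.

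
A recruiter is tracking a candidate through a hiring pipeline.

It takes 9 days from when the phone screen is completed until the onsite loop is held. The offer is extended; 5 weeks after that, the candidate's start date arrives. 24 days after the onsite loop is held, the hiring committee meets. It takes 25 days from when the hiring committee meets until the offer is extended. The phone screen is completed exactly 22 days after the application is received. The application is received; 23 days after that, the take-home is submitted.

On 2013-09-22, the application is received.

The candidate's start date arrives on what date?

2014-01-15

The application is received: Sep 22, 2013.
The phone screen is completed: Sep 22, 2013 + 22 days = Oct 14, 2013.
The onsite loop is held: Oct 14, 2013 + 9 days = Oct 23, 2013.
The hiring committee meets: Oct 23, 2013 + 24 days = Nov 16, 2013.
The offer is extended: Nov 16, 2013 + 25 days = Dec 11, 2013.
The candidate's start date arrives: Dec 11, 2013 + 5 weeks = Jan 15, 2014.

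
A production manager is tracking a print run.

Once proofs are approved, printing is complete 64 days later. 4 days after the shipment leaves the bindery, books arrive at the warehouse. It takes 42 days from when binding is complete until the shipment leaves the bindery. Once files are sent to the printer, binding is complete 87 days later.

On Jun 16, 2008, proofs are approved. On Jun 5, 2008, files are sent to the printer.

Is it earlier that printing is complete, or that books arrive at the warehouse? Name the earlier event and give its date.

Printing is complete — Aug 19, 2008

Proofs are approved: Jun 16, 2008.
Printing is complete: Jun 16, 2008 + 64 days = Aug 19, 2008.
Files are sent to the printer: Jun 5, 2008.
Binding is complete: Jun 5, 2008 + 87 days = Aug 31, 2008.
The shipment leaves the bindery: Aug 31, 2008 + 42 days = Oct 12, 2008.
Books arrive at the warehouse: Oct 12, 2008 + 4 days = Oct 16, 2008.
Comparing: printing is complete on Aug 19, 2008 vs books arrive at the warehouse on Oct 16, 2008. Earlier: printing is complete.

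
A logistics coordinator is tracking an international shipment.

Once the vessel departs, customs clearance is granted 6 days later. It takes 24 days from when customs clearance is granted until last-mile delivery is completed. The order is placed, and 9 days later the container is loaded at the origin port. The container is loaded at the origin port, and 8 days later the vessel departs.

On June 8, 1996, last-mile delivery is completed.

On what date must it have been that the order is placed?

April 22, 1996

Last-mile delivery is completed: Jun 8, 1996.
Customs clearance is granted: Jun 8, 1996 − 24 days = May 15, 1996.
The vessel departs: May 15, 1996 − 6 days = May 9, 1996.
The container is loaded at the origin port: May 9, 1996 − 8 days = May 1, 1996.
The order is placed: May 1, 1996 − 9 days = Apr 22, 1996.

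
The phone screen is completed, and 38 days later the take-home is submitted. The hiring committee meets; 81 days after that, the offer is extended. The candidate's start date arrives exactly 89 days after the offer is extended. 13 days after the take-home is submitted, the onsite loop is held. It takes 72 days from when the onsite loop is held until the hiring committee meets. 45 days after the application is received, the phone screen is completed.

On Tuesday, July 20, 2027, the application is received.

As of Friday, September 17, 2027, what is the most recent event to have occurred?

The application is received: Jul 20, 2027.
The phone screen is completed: Jul 20, 2027 + 45 days = Sep 3, 2027.
The take-home is submitted: Sep 3, 2027 + 38 days = Oct 11, 2027.
The onsite loop is held: Oct 11, 2027 + 13 days = Oct 24, 2027.
The hiring committee meets: Oct 24, 2027 + 72 days = Jan 4, 2028.
The offer is extended: Jan 4, 2028 + 81 days = Mar 25, 2028.
The candidate's start date arrives: Mar 25, 2028 + 89 days = Jun 22, 2028.
Sep 17, 2027 falls between when the phone screen is completed (Sep 3, 2027) and when the take-home is submitted (Oct 11, 2027).

The phone screen is completed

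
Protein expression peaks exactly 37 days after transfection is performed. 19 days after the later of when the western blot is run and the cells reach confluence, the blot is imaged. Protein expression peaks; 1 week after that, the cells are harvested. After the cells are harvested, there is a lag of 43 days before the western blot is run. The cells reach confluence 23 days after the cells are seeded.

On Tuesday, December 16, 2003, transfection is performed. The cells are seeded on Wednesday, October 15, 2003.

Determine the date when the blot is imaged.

Transfection is performed: Dec 16, 2003.
Protein expression peaks: Dec 16, 2003 + 37 days = Jan 22, 2004.
The cells are harvested: Jan 22, 2004 + 1 week = Jan 29, 2004.
The western blot is run: Jan 29, 2004 + 43 days = Mar 12, 2004.
The cells are seeded: Oct 15, 2003.
The cells reach confluence: Oct 15, 2003 + 23 days = Nov 7, 2003.
Both prerequisites met — the western blot is run (Mar 12, 2004), the cells reach confluence (Nov 7, 2003); the later is Mar 12, 2004.
The blot is imaged: Mar 12, 2004 + 19 days = Mar 31, 2004.

Wednesday, March 31, 2004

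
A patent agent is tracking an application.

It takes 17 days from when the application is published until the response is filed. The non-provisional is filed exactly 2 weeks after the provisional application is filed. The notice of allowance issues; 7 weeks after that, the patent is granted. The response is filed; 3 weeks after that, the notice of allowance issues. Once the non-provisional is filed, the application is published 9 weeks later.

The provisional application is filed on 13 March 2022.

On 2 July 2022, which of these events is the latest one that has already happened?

The provisional application is filed: Mar 13, 2022.
The non-provisional is filed: Mar 13, 2022 + 2 weeks = Mar 27, 2022.
The application is published: Mar 27, 2022 + 9 weeks = May 29, 2022.
The response is filed: May 29, 2022 + 17 days = Jun 15, 2022.
The notice of allowance issues: Jun 15, 2022 + 3 weeks = Jul 6, 2022.
The patent is granted: Jul 6, 2022 + 7 weeks = Aug 24, 2022.
Jul 2, 2022 falls between when the response is filed (Jun 15, 2022) and when the notice of allowance issues (Jul 6, 2022).

The response is filed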